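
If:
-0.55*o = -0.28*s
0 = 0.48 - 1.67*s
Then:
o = 0.15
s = 0.29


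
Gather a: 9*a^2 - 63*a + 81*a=9*a^2 + 18*a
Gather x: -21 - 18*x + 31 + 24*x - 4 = 6*x + 6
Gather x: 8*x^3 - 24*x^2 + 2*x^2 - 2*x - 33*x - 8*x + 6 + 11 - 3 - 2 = 8*x^3 - 22*x^2 - 43*x + 12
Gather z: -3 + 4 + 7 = 8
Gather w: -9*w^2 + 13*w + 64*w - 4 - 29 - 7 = -9*w^2 + 77*w - 40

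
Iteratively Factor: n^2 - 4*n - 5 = (n - 5)*(n + 1)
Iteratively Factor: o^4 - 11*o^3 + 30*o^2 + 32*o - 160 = (o + 2)*(o^3 - 13*o^2 + 56*o - 80) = (o - 4)*(o + 2)*(o^2 - 9*o + 20) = (o - 4)^2*(o + 2)*(o - 5)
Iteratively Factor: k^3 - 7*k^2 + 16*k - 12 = (k - 2)*(k^2 - 5*k + 6) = (k - 3)*(k - 2)*(k - 2)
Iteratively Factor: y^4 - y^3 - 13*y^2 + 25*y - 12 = (y + 4)*(y^3 - 5*y^2 + 7*y - 3) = (y - 3)*(y + 4)*(y^2 - 2*y + 1) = (y - 3)*(y - 1)*(y + 4)*(y - 1)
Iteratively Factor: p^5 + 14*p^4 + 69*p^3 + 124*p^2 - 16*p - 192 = (p - 1)*(p^4 + 15*p^3 + 84*p^2 + 208*p + 192) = (p - 1)*(p + 3)*(p^3 + 12*p^2 + 48*p + 64) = (p - 1)*(p + 3)*(p + 4)*(p^2 + 8*p + 16) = (p - 1)*(p + 3)*(p + 4)^2*(p + 4)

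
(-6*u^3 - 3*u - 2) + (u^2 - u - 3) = -6*u^3 + u^2 - 4*u - 5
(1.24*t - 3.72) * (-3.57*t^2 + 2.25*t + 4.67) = -4.4268*t^3 + 16.0704*t^2 - 2.5792*t - 17.3724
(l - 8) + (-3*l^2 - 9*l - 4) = -3*l^2 - 8*l - 12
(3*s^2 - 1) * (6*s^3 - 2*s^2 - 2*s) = 18*s^5 - 6*s^4 - 12*s^3 + 2*s^2 + 2*s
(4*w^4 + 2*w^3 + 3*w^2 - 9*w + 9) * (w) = 4*w^5 + 2*w^4 + 3*w^3 - 9*w^2 + 9*w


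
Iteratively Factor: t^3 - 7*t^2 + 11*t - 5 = (t - 1)*(t^2 - 6*t + 5) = (t - 5)*(t - 1)*(t - 1)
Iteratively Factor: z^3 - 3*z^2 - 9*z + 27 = (z - 3)*(z^2 - 9) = (z - 3)^2*(z + 3)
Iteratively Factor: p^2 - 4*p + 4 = (p - 2)*(p - 2)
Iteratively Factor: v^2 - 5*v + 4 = (v - 4)*(v - 1)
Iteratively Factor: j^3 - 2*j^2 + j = (j - 1)*(j^2 - j) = j*(j - 1)*(j - 1)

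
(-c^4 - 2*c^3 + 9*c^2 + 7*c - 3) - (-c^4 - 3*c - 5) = -2*c^3 + 9*c^2 + 10*c + 2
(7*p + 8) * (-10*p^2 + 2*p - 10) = -70*p^3 - 66*p^2 - 54*p - 80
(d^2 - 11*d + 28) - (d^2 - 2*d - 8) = 36 - 9*d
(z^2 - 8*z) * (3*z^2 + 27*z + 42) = 3*z^4 + 3*z^3 - 174*z^2 - 336*z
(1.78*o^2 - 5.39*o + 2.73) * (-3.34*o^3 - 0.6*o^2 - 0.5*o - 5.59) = -5.9452*o^5 + 16.9346*o^4 - 6.7742*o^3 - 8.8932*o^2 + 28.7651*o - 15.2607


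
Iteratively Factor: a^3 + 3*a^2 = (a)*(a^2 + 3*a) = a*(a + 3)*(a)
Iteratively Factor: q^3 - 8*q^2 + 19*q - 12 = (q - 1)*(q^2 - 7*q + 12) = (q - 3)*(q - 1)*(q - 4)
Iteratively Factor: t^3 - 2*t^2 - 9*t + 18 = (t - 2)*(t^2 - 9) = (t - 2)*(t + 3)*(t - 3)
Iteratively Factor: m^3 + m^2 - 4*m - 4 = (m + 2)*(m^2 - m - 2) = (m + 1)*(m + 2)*(m - 2)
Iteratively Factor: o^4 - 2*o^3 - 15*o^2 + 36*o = (o + 4)*(o^3 - 6*o^2 + 9*o) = o*(o + 4)*(o^2 - 6*o + 9) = o*(o - 3)*(o + 4)*(o - 3)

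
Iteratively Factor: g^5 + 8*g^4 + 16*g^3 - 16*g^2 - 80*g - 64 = (g + 2)*(g^4 + 6*g^3 + 4*g^2 - 24*g - 32) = (g + 2)^2*(g^3 + 4*g^2 - 4*g - 16) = (g - 2)*(g + 2)^2*(g^2 + 6*g + 8) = (g - 2)*(g + 2)^2*(g + 4)*(g + 2)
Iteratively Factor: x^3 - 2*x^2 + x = (x - 1)*(x^2 - x) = x*(x - 1)*(x - 1)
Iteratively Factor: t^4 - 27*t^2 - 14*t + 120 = (t - 2)*(t^3 + 2*t^2 - 23*t - 60) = (t - 5)*(t - 2)*(t^2 + 7*t + 12) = (t - 5)*(t - 2)*(t + 3)*(t + 4)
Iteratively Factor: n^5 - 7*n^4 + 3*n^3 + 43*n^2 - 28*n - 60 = (n - 3)*(n^4 - 4*n^3 - 9*n^2 + 16*n + 20) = (n - 3)*(n + 2)*(n^3 - 6*n^2 + 3*n + 10) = (n - 5)*(n - 3)*(n + 2)*(n^2 - n - 2) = (n - 5)*(n - 3)*(n - 2)*(n + 2)*(n + 1)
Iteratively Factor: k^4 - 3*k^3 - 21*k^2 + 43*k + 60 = (k - 5)*(k^3 + 2*k^2 - 11*k - 12) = (k - 5)*(k + 4)*(k^2 - 2*k - 3) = (k - 5)*(k - 3)*(k + 4)*(k + 1)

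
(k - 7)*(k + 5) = k^2 - 2*k - 35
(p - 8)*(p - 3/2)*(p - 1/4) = p^3 - 39*p^2/4 + 115*p/8 - 3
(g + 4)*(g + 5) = g^2 + 9*g + 20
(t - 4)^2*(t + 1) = t^3 - 7*t^2 + 8*t + 16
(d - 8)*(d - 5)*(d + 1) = d^3 - 12*d^2 + 27*d + 40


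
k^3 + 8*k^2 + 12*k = k*(k + 2)*(k + 6)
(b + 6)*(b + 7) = b^2 + 13*b + 42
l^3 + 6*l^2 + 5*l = l*(l + 1)*(l + 5)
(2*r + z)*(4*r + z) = 8*r^2 + 6*r*z + z^2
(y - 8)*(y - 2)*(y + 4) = y^3 - 6*y^2 - 24*y + 64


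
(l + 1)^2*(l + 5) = l^3 + 7*l^2 + 11*l + 5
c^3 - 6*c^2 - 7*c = c*(c - 7)*(c + 1)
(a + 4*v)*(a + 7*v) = a^2 + 11*a*v + 28*v^2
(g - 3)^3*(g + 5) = g^4 - 4*g^3 - 18*g^2 + 108*g - 135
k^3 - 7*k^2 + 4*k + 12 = (k - 6)*(k - 2)*(k + 1)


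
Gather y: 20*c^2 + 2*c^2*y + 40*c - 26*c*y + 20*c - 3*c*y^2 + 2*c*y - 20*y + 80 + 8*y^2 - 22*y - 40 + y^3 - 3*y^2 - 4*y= 20*c^2 + 60*c + y^3 + y^2*(5 - 3*c) + y*(2*c^2 - 24*c - 46) + 40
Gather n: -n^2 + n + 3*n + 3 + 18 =-n^2 + 4*n + 21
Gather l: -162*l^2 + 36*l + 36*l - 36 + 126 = -162*l^2 + 72*l + 90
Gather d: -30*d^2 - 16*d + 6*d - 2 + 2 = -30*d^2 - 10*d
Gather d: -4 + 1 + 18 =15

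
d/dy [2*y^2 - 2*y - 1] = 4*y - 2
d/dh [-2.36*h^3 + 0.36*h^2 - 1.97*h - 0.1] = -7.08*h^2 + 0.72*h - 1.97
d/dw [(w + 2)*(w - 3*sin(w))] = w - (w + 2)*(3*cos(w) - 1) - 3*sin(w)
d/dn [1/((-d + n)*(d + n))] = -2*n/(d^4 - 2*d^2*n^2 + n^4)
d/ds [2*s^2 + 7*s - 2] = 4*s + 7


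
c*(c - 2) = c^2 - 2*c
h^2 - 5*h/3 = h*(h - 5/3)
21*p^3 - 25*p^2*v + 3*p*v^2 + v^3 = (-3*p + v)*(-p + v)*(7*p + v)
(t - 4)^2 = t^2 - 8*t + 16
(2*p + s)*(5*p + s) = 10*p^2 + 7*p*s + s^2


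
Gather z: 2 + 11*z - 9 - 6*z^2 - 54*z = -6*z^2 - 43*z - 7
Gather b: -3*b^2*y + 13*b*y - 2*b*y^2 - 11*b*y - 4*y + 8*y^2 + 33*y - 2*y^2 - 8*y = -3*b^2*y + b*(-2*y^2 + 2*y) + 6*y^2 + 21*y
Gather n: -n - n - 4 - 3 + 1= -2*n - 6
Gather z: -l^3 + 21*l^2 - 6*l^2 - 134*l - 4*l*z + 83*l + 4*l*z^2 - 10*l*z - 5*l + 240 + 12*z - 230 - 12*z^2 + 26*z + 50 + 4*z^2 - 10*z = -l^3 + 15*l^2 - 56*l + z^2*(4*l - 8) + z*(28 - 14*l) + 60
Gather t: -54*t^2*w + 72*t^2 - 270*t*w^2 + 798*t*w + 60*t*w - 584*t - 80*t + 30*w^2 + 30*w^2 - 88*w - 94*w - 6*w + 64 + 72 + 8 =t^2*(72 - 54*w) + t*(-270*w^2 + 858*w - 664) + 60*w^2 - 188*w + 144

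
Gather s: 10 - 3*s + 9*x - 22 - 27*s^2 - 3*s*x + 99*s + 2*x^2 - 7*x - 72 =-27*s^2 + s*(96 - 3*x) + 2*x^2 + 2*x - 84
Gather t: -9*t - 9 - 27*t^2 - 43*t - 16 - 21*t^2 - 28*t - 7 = -48*t^2 - 80*t - 32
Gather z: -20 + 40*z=40*z - 20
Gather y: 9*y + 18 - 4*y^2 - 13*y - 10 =-4*y^2 - 4*y + 8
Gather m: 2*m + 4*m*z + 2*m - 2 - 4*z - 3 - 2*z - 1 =m*(4*z + 4) - 6*z - 6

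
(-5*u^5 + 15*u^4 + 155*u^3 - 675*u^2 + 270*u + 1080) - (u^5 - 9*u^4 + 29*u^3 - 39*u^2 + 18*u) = -6*u^5 + 24*u^4 + 126*u^3 - 636*u^2 + 252*u + 1080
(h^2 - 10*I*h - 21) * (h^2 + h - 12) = h^4 + h^3 - 10*I*h^3 - 33*h^2 - 10*I*h^2 - 21*h + 120*I*h + 252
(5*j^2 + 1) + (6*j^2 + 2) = 11*j^2 + 3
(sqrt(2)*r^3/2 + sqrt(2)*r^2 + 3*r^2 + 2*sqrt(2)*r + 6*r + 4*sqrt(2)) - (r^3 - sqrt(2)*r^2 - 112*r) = -r^3 + sqrt(2)*r^3/2 + 2*sqrt(2)*r^2 + 3*r^2 + 2*sqrt(2)*r + 118*r + 4*sqrt(2)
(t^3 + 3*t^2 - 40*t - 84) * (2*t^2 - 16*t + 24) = 2*t^5 - 10*t^4 - 104*t^3 + 544*t^2 + 384*t - 2016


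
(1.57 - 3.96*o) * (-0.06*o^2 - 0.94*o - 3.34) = 0.2376*o^3 + 3.6282*o^2 + 11.7506*o - 5.2438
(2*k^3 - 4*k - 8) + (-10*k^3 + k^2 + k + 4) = -8*k^3 + k^2 - 3*k - 4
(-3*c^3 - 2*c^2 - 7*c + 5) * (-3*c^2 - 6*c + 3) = 9*c^5 + 24*c^4 + 24*c^3 + 21*c^2 - 51*c + 15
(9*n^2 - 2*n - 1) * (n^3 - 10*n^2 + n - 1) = 9*n^5 - 92*n^4 + 28*n^3 - n^2 + n + 1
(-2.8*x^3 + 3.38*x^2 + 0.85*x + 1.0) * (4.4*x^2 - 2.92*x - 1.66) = -12.32*x^5 + 23.048*x^4 - 1.4816*x^3 - 3.6928*x^2 - 4.331*x - 1.66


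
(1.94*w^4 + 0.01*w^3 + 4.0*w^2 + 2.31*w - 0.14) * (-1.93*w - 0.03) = -3.7442*w^5 - 0.0775*w^4 - 7.7203*w^3 - 4.5783*w^2 + 0.2009*w + 0.0042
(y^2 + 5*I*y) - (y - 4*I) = y^2 - y + 5*I*y + 4*I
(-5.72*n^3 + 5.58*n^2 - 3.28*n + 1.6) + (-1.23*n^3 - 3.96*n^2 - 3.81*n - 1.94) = -6.95*n^3 + 1.62*n^2 - 7.09*n - 0.34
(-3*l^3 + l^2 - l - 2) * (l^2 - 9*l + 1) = -3*l^5 + 28*l^4 - 13*l^3 + 8*l^2 + 17*l - 2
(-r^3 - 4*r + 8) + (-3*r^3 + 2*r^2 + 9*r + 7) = -4*r^3 + 2*r^2 + 5*r + 15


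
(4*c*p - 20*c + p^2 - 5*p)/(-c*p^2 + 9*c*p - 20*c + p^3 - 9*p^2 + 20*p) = (4*c + p)/(-c*p + 4*c + p^2 - 4*p)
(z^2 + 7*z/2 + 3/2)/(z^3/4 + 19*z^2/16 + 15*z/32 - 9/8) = 16*(2*z^2 + 7*z + 3)/(8*z^3 + 38*z^2 + 15*z - 36)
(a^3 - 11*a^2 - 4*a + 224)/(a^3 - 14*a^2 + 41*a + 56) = (a + 4)/(a + 1)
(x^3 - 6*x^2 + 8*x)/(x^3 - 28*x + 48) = x/(x + 6)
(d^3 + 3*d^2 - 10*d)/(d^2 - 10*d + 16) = d*(d + 5)/(d - 8)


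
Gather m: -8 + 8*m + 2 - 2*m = 6*m - 6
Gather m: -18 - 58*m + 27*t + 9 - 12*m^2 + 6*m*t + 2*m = -12*m^2 + m*(6*t - 56) + 27*t - 9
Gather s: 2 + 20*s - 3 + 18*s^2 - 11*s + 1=18*s^2 + 9*s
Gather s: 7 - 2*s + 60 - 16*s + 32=99 - 18*s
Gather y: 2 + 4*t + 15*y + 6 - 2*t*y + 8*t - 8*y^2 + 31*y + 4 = 12*t - 8*y^2 + y*(46 - 2*t) + 12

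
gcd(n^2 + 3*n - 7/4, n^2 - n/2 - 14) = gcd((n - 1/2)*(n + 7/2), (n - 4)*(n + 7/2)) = n + 7/2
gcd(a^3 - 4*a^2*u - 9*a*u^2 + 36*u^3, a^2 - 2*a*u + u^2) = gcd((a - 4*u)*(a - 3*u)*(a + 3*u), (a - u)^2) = 1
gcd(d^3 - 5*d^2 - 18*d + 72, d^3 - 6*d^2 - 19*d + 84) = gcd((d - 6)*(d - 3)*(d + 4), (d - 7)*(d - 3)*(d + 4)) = d^2 + d - 12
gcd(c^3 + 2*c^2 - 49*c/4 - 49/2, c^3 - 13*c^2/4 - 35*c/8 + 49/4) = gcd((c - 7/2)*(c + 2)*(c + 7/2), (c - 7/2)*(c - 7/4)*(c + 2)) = c^2 - 3*c/2 - 7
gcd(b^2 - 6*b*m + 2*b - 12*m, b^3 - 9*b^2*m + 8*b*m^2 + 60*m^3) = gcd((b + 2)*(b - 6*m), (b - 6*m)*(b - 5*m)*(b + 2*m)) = b - 6*m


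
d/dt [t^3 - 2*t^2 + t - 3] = 3*t^2 - 4*t + 1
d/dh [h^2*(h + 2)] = h*(3*h + 4)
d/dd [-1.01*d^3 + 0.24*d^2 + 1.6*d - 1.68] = -3.03*d^2 + 0.48*d + 1.6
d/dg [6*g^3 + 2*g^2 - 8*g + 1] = 18*g^2 + 4*g - 8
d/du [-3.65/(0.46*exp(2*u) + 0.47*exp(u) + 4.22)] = (3.358*exp(u) + 1.7155)*exp(u)/(0.46*exp(2*u) + 0.47*exp(u) + 4.22)^2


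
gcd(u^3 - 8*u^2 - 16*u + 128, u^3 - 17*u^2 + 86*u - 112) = u - 8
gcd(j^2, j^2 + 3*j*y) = j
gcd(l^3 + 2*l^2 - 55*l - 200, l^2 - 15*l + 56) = l - 8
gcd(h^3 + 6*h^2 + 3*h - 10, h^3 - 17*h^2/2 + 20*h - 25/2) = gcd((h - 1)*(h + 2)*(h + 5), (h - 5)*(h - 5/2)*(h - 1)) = h - 1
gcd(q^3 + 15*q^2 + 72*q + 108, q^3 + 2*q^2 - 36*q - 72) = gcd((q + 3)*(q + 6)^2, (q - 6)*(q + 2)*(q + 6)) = q + 6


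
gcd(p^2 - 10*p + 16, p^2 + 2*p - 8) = p - 2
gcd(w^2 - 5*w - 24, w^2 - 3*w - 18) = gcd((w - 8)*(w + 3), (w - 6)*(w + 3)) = w + 3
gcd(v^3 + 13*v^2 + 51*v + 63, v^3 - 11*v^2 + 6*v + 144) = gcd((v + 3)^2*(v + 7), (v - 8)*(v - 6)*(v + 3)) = v + 3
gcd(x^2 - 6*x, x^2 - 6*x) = x^2 - 6*x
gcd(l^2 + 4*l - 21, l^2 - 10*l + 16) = 1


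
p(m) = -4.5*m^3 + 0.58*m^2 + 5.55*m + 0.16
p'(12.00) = -1924.53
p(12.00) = -7625.72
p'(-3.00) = -119.43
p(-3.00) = 110.23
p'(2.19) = -56.66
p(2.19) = -32.17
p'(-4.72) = -300.68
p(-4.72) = 460.08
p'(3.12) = -122.25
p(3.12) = -113.55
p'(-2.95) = -115.36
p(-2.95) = 104.36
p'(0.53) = 2.37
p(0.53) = 2.59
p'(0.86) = -3.44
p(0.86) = 2.50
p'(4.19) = -226.60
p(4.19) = -297.42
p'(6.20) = -506.20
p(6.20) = -1015.61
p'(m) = -13.5*m^2 + 1.16*m + 5.55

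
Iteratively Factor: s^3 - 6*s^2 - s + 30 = (s + 2)*(s^2 - 8*s + 15) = (s - 3)*(s + 2)*(s - 5)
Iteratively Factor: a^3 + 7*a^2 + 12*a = (a)*(a^2 + 7*a + 12) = a*(a + 4)*(a + 3)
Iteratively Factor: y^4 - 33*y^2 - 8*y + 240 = (y - 3)*(y^3 + 3*y^2 - 24*y - 80) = (y - 5)*(y - 3)*(y^2 + 8*y + 16) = (y - 5)*(y - 3)*(y + 4)*(y + 4)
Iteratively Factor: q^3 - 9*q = (q - 3)*(q^2 + 3*q) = (q - 3)*(q + 3)*(q)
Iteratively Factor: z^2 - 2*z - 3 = (z + 1)*(z - 3)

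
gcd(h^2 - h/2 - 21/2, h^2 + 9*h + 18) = h + 3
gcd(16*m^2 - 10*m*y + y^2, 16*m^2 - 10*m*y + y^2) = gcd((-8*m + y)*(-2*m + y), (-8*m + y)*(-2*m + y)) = 16*m^2 - 10*m*y + y^2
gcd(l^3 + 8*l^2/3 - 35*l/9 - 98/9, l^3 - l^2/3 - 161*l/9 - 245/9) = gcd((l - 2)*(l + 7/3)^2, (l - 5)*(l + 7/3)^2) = l^2 + 14*l/3 + 49/9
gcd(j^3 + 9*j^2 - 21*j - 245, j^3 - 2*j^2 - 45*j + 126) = j + 7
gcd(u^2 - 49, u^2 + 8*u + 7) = u + 7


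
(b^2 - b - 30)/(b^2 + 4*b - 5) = (b - 6)/(b - 1)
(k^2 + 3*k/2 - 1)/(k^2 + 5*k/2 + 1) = (2*k - 1)/(2*k + 1)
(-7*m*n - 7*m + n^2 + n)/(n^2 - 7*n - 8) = (-7*m + n)/(n - 8)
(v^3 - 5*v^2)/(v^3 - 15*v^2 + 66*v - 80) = v^2/(v^2 - 10*v + 16)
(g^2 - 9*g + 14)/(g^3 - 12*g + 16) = (g - 7)/(g^2 + 2*g - 8)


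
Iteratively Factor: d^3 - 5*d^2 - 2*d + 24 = (d - 4)*(d^2 - d - 6) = (d - 4)*(d + 2)*(d - 3)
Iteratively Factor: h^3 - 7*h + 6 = (h - 2)*(h^2 + 2*h - 3) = (h - 2)*(h + 3)*(h - 1)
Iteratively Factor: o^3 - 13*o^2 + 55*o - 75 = (o - 3)*(o^2 - 10*o + 25) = (o - 5)*(o - 3)*(o - 5)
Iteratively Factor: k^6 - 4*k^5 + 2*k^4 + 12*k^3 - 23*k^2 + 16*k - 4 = (k - 1)*(k^5 - 3*k^4 - k^3 + 11*k^2 - 12*k + 4) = (k - 1)^2*(k^4 - 2*k^3 - 3*k^2 + 8*k - 4) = (k - 1)^2*(k + 2)*(k^3 - 4*k^2 + 5*k - 2) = (k - 1)^3*(k + 2)*(k^2 - 3*k + 2) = (k - 2)*(k - 1)^3*(k + 2)*(k - 1)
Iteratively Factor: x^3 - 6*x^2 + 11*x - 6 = (x - 2)*(x^2 - 4*x + 3) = (x - 2)*(x - 1)*(x - 3)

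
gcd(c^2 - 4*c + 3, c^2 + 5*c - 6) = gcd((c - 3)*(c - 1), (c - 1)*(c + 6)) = c - 1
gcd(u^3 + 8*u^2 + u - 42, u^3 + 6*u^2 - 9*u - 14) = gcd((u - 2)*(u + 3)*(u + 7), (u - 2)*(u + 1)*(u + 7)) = u^2 + 5*u - 14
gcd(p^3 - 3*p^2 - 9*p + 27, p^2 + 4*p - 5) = 1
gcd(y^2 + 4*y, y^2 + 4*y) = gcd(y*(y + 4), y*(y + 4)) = y^2 + 4*y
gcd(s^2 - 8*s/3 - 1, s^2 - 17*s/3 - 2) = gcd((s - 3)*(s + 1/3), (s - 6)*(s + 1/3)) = s + 1/3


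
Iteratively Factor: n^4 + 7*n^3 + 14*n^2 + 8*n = (n + 1)*(n^3 + 6*n^2 + 8*n) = (n + 1)*(n + 2)*(n^2 + 4*n) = (n + 1)*(n + 2)*(n + 4)*(n)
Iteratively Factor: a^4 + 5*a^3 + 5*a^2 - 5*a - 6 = (a - 1)*(a^3 + 6*a^2 + 11*a + 6) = (a - 1)*(a + 3)*(a^2 + 3*a + 2) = (a - 1)*(a + 2)*(a + 3)*(a + 1)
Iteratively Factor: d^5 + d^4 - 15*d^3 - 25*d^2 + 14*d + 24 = (d - 4)*(d^4 + 5*d^3 + 5*d^2 - 5*d - 6) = (d - 4)*(d - 1)*(d^3 + 6*d^2 + 11*d + 6) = (d - 4)*(d - 1)*(d + 3)*(d^2 + 3*d + 2) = (d - 4)*(d - 1)*(d + 1)*(d + 3)*(d + 2)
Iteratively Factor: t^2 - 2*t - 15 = (t - 5)*(t + 3)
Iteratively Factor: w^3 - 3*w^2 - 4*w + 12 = (w - 2)*(w^2 - w - 6) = (w - 3)*(w - 2)*(w + 2)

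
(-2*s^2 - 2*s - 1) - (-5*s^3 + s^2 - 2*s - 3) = 5*s^3 - 3*s^2 + 2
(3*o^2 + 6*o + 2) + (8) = 3*o^2 + 6*o + 10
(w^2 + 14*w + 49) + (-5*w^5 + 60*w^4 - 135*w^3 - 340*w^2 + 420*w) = -5*w^5 + 60*w^4 - 135*w^3 - 339*w^2 + 434*w + 49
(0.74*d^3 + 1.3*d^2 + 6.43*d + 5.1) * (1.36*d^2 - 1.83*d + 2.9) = 1.0064*d^5 + 0.4138*d^4 + 8.5118*d^3 - 1.0609*d^2 + 9.314*d + 14.79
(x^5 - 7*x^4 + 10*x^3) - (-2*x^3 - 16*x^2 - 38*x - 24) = x^5 - 7*x^4 + 12*x^3 + 16*x^2 + 38*x + 24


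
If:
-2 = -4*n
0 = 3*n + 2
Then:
No Solution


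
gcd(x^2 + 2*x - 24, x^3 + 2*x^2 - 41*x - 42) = 1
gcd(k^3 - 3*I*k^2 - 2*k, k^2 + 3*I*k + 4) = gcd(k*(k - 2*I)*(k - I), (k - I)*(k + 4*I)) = k - I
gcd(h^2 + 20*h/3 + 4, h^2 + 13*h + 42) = h + 6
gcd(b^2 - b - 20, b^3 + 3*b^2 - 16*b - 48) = b + 4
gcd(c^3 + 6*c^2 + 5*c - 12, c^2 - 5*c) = 1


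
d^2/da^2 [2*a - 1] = 0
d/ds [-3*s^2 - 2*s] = -6*s - 2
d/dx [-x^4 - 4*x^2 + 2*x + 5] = -4*x^3 - 8*x + 2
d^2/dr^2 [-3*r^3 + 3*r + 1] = -18*r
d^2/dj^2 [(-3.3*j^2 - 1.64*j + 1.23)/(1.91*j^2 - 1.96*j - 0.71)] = (-1.4210854715202e-14*j^4 - 36.673528*j^3 + 0.0721980000000144*j^2 - 40.971792*j + 14.02373)/(6.967871*j^6 - 21.450828*j^5 + 14.241915*j^4 + 8.4182*j^3 - 5.294115*j^2 - 2.964108*j - 0.357911)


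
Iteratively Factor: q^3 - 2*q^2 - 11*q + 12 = (q + 3)*(q^2 - 5*q + 4) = (q - 4)*(q + 3)*(q - 1)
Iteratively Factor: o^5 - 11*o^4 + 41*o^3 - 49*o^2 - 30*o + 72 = (o - 3)*(o^4 - 8*o^3 + 17*o^2 + 2*o - 24) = (o - 3)*(o - 2)*(o^3 - 6*o^2 + 5*o + 12) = (o - 4)*(o - 3)*(o - 2)*(o^2 - 2*o - 3) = (o - 4)*(o - 3)*(o - 2)*(o + 1)*(o - 3)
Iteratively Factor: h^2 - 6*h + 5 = (h - 5)*(h - 1)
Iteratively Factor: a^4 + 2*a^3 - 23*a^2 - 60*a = (a - 5)*(a^3 + 7*a^2 + 12*a) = a*(a - 5)*(a^2 + 7*a + 12) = a*(a - 5)*(a + 4)*(a + 3)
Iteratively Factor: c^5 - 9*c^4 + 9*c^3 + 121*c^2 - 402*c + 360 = (c - 3)*(c^4 - 6*c^3 - 9*c^2 + 94*c - 120) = (c - 3)^2*(c^3 - 3*c^2 - 18*c + 40) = (c - 5)*(c - 3)^2*(c^2 + 2*c - 8) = (c - 5)*(c - 3)^2*(c + 4)*(c - 2)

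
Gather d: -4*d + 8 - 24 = -4*d - 16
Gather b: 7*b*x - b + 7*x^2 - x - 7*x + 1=b*(7*x - 1) + 7*x^2 - 8*x + 1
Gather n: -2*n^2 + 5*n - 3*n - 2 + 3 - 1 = -2*n^2 + 2*n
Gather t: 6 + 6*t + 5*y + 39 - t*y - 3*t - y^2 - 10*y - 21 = t*(3 - y) - y^2 - 5*y + 24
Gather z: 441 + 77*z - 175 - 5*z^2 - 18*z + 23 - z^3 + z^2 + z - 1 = -z^3 - 4*z^2 + 60*z + 288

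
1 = 1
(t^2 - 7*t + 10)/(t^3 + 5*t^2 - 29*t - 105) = (t - 2)/(t^2 + 10*t + 21)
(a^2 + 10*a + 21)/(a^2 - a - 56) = (a + 3)/(a - 8)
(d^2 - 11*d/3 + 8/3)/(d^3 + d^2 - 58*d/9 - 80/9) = 3*(d - 1)/(3*d^2 + 11*d + 10)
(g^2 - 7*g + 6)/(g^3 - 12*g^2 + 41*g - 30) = 1/(g - 5)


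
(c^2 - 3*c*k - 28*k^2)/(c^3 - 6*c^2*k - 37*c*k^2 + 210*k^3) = (c + 4*k)/(c^2 + c*k - 30*k^2)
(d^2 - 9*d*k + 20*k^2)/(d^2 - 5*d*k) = (d - 4*k)/d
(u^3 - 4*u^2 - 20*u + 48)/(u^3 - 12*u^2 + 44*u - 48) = (u + 4)/(u - 4)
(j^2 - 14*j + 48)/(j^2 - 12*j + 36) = (j - 8)/(j - 6)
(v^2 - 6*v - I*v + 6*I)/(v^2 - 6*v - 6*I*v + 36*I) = (v - I)/(v - 6*I)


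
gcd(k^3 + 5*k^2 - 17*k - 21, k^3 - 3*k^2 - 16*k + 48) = k - 3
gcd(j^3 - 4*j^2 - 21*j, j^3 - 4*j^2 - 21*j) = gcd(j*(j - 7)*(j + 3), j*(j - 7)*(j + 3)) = j^3 - 4*j^2 - 21*j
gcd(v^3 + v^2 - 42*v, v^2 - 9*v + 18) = v - 6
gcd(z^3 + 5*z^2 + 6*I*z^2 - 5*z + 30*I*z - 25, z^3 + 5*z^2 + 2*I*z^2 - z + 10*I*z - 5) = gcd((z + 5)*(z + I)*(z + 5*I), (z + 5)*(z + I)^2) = z^2 + z*(5 + I) + 5*I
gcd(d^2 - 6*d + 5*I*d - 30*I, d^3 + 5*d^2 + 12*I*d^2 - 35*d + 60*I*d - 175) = d + 5*I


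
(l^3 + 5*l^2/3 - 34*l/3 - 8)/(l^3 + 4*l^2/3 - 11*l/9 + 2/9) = 3*(3*l^3 + 5*l^2 - 34*l - 24)/(9*l^3 + 12*l^2 - 11*l + 2)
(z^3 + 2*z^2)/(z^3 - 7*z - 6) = z^2/(z^2 - 2*z - 3)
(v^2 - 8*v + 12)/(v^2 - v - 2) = (v - 6)/(v + 1)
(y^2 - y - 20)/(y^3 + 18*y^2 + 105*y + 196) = (y - 5)/(y^2 + 14*y + 49)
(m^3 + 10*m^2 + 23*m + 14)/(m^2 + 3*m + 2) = m + 7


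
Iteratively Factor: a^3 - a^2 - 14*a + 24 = (a - 3)*(a^2 + 2*a - 8) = (a - 3)*(a + 4)*(a - 2)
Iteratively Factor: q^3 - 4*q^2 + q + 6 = (q - 3)*(q^2 - q - 2) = (q - 3)*(q - 2)*(q + 1)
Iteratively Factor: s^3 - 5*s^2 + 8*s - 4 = (s - 1)*(s^2 - 4*s + 4) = (s - 2)*(s - 1)*(s - 2)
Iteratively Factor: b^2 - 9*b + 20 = (b - 5)*(b - 4)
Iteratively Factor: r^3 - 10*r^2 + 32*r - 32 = (r - 4)*(r^2 - 6*r + 8) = (r - 4)^2*(r - 2)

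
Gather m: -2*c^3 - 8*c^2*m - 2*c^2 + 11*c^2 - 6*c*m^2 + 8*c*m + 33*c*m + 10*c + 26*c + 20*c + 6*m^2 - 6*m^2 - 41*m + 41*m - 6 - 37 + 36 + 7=-2*c^3 + 9*c^2 - 6*c*m^2 + 56*c + m*(-8*c^2 + 41*c)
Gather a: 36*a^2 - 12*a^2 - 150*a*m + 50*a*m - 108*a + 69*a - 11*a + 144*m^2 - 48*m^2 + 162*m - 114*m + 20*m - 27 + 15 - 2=24*a^2 + a*(-100*m - 50) + 96*m^2 + 68*m - 14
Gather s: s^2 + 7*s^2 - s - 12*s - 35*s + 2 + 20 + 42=8*s^2 - 48*s + 64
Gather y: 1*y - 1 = y - 1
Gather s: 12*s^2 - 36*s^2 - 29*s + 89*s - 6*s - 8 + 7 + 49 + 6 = -24*s^2 + 54*s + 54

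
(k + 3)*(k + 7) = k^2 + 10*k + 21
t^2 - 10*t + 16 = (t - 8)*(t - 2)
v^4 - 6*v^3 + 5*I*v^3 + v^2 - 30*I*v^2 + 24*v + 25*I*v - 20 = (v - 5)*(v - 1)*(v + I)*(v + 4*I)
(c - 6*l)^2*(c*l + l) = c^3*l - 12*c^2*l^2 + c^2*l + 36*c*l^3 - 12*c*l^2 + 36*l^3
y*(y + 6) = y^2 + 6*y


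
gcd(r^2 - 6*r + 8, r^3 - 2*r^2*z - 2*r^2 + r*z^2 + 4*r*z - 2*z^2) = r - 2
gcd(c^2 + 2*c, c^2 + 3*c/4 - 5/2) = c + 2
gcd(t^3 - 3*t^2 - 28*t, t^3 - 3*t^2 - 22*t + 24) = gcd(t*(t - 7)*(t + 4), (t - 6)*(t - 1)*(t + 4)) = t + 4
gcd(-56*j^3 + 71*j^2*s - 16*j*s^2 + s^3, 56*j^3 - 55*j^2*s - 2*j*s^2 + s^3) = 8*j^2 - 9*j*s + s^2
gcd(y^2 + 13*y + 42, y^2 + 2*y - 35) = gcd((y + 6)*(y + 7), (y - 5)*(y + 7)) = y + 7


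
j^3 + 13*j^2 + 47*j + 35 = (j + 1)*(j + 5)*(j + 7)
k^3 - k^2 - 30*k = k*(k - 6)*(k + 5)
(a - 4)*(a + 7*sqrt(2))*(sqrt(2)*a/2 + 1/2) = sqrt(2)*a^3/2 - 2*sqrt(2)*a^2 + 15*a^2/2 - 30*a + 7*sqrt(2)*a/2 - 14*sqrt(2)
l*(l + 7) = l^2 + 7*l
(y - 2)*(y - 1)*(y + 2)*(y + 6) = y^4 + 5*y^3 - 10*y^2 - 20*y + 24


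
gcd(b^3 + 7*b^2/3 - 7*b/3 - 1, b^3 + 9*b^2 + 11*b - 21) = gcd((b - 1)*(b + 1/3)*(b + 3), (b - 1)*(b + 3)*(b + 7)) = b^2 + 2*b - 3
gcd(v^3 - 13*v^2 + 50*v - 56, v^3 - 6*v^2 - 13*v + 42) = v^2 - 9*v + 14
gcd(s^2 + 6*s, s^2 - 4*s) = s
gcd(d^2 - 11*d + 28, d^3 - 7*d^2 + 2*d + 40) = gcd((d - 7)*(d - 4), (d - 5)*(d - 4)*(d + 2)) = d - 4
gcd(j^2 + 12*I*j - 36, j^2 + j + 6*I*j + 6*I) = j + 6*I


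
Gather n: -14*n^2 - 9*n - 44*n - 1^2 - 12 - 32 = -14*n^2 - 53*n - 45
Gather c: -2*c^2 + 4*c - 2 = -2*c^2 + 4*c - 2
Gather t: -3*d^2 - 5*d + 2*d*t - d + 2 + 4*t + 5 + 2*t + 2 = -3*d^2 - 6*d + t*(2*d + 6) + 9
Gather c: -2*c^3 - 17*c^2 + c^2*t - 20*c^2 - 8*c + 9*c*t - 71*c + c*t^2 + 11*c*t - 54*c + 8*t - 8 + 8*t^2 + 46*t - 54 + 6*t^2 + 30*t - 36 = -2*c^3 + c^2*(t - 37) + c*(t^2 + 20*t - 133) + 14*t^2 + 84*t - 98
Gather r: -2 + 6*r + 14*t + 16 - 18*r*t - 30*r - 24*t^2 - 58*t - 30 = r*(-18*t - 24) - 24*t^2 - 44*t - 16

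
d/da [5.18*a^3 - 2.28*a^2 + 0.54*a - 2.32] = 15.54*a^2 - 4.56*a + 0.54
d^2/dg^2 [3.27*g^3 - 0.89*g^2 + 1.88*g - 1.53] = 19.62*g - 1.78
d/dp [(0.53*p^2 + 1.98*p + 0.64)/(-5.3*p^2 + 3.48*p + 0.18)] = (12.3384*p^2 + 6.9748*p - 1.8708)/(28.09*p^4 - 36.888*p^3 + 10.2024*p^2 + 1.2528*p + 0.0324)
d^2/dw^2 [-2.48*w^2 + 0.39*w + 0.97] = -4.96000000000000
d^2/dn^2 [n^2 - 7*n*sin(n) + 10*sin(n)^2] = 7*n*sin(n) - 40*sin(n)^2 - 14*cos(n) + 22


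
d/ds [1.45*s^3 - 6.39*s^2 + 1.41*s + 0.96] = 4.35*s^2 - 12.78*s + 1.41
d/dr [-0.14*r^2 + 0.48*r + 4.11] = 0.48 - 0.28*r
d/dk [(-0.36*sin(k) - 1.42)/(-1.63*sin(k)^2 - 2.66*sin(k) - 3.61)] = (-4.6292*sin(k) + 0.2934*cos(2*k) - 2.771)*cos(k)/(1.63*sin(k)^2 + 2.66*sin(k) + 3.61)^2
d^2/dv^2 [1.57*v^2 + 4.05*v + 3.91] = 3.14000000000000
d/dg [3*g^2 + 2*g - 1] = 6*g + 2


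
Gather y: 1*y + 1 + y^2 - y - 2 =y^2 - 1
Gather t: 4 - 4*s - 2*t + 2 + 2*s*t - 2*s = -6*s + t*(2*s - 2) + 6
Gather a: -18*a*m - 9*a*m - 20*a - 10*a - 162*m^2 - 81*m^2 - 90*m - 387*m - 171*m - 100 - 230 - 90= a*(-27*m - 30) - 243*m^2 - 648*m - 420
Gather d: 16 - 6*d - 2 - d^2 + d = -d^2 - 5*d + 14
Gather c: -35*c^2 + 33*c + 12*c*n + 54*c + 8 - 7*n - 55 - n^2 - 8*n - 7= -35*c^2 + c*(12*n + 87) - n^2 - 15*n - 54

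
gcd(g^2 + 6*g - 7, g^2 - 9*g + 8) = g - 1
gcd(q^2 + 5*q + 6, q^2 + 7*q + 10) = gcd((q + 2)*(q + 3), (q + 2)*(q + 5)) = q + 2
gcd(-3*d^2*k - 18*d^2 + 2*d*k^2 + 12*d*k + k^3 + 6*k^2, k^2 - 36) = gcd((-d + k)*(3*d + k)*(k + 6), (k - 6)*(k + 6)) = k + 6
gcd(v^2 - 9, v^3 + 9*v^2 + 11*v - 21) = v + 3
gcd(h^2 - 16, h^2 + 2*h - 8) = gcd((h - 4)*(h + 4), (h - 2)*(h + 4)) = h + 4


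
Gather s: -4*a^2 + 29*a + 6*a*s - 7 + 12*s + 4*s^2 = -4*a^2 + 29*a + 4*s^2 + s*(6*a + 12) - 7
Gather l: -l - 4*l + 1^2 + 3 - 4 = -5*l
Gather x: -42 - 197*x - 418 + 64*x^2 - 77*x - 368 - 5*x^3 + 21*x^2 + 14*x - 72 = -5*x^3 + 85*x^2 - 260*x - 900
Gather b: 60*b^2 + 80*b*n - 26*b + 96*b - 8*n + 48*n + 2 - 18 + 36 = 60*b^2 + b*(80*n + 70) + 40*n + 20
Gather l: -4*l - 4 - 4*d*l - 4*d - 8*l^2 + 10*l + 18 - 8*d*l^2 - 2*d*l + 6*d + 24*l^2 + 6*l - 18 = 2*d + l^2*(16 - 8*d) + l*(12 - 6*d) - 4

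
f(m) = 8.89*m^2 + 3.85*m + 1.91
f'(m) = 17.78*m + 3.85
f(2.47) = 65.66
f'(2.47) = 47.77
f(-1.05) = 7.67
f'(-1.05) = -14.82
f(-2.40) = 43.88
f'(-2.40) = -38.82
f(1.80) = 37.64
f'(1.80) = 35.85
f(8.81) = 725.84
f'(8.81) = 160.49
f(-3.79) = 115.02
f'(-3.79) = -63.54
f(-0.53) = 2.37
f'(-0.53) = -5.57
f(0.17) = 2.82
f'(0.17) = 6.87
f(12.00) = 1328.27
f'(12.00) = 217.21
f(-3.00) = 70.37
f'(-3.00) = -49.49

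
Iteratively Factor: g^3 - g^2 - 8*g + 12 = (g - 2)*(g^2 + g - 6) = (g - 2)^2*(g + 3)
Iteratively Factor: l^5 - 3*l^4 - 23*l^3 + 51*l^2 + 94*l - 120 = (l - 1)*(l^4 - 2*l^3 - 25*l^2 + 26*l + 120) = (l - 1)*(l + 2)*(l^3 - 4*l^2 - 17*l + 60) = (l - 1)*(l + 2)*(l + 4)*(l^2 - 8*l + 15) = (l - 3)*(l - 1)*(l + 2)*(l + 4)*(l - 5)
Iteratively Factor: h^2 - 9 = (h + 3)*(h - 3)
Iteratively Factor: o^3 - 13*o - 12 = (o + 1)*(o^2 - o - 12) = (o + 1)*(o + 3)*(o - 4)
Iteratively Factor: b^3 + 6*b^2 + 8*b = (b + 4)*(b^2 + 2*b) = (b + 2)*(b + 4)*(b)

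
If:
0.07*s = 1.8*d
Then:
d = 0.0388888888888889*s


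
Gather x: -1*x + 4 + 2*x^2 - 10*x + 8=2*x^2 - 11*x + 12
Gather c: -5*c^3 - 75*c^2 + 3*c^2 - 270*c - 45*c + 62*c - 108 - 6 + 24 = -5*c^3 - 72*c^2 - 253*c - 90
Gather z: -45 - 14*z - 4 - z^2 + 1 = -z^2 - 14*z - 48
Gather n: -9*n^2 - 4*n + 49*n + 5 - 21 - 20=-9*n^2 + 45*n - 36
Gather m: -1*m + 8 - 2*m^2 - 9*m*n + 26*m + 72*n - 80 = -2*m^2 + m*(25 - 9*n) + 72*n - 72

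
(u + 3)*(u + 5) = u^2 + 8*u + 15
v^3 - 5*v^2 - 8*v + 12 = (v - 6)*(v - 1)*(v + 2)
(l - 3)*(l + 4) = l^2 + l - 12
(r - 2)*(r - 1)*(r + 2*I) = r^3 - 3*r^2 + 2*I*r^2 + 2*r - 6*I*r + 4*I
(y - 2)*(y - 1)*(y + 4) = y^3 + y^2 - 10*y + 8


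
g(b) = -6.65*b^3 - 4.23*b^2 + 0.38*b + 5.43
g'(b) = -19.95*b^2 - 8.46*b + 0.38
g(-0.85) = 6.13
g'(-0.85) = -6.84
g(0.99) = -4.79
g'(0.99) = -27.55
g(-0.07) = 5.38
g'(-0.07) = 0.87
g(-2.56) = 88.30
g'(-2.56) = -108.71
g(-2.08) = 46.18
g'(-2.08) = -68.33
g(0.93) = -3.22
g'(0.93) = -24.74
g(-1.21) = 10.56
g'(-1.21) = -18.59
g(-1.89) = 34.50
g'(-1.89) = -54.89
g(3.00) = -211.05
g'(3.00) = -204.55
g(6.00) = -1580.97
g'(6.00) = -768.58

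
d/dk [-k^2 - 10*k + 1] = -2*k - 10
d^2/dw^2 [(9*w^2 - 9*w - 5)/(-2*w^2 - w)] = 2*(54*w^3 + 60*w^2 + 30*w + 5)/(w^3*(8*w^3 + 12*w^2 + 6*w + 1))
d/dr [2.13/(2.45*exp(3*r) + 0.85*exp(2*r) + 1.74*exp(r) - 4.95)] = (-15.6555*exp(2*r) - 3.621*exp(r) - 3.7062)*exp(r)/(2.45*exp(3*r) + 0.85*exp(2*r) + 1.74*exp(r) - 4.95)^2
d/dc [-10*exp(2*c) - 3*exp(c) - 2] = (-20*exp(c) - 3)*exp(c)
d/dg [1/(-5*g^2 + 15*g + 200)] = (2*g - 3)/(5*(-g^2 + 3*g + 40)^2)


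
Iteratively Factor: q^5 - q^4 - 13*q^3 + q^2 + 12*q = (q + 1)*(q^4 - 2*q^3 - 11*q^2 + 12*q) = (q - 1)*(q + 1)*(q^3 - q^2 - 12*q) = q*(q - 1)*(q + 1)*(q^2 - q - 12) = q*(q - 1)*(q + 1)*(q + 3)*(q - 4)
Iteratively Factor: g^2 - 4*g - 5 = (g + 1)*(g - 5)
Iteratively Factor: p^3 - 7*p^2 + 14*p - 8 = (p - 2)*(p^2 - 5*p + 4) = (p - 4)*(p - 2)*(p - 1)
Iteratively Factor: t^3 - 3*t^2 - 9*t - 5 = (t + 1)*(t^2 - 4*t - 5) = (t + 1)^2*(t - 5)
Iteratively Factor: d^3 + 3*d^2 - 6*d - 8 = (d + 1)*(d^2 + 2*d - 8) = (d - 2)*(d + 1)*(d + 4)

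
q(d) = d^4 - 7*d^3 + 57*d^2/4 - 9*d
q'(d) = 4*d^3 - 21*d^2 + 57*d/2 - 9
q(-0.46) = 7.88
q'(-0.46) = -26.94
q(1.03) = -0.68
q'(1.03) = 2.45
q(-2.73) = 328.74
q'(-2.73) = -324.70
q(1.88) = -0.58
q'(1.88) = -3.06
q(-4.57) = 1443.03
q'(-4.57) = -959.60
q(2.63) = -4.60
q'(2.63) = -6.53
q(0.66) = -1.56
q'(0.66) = 1.81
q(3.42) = -7.31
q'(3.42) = 2.85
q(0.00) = 0.00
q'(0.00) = -9.00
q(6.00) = 243.00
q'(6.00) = 270.00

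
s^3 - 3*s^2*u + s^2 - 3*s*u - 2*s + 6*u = (s - 1)*(s + 2)*(s - 3*u)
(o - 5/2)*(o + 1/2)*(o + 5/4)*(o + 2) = o^4 + 5*o^3/4 - 21*o^2/4 - 145*o/16 - 25/8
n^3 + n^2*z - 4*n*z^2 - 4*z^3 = (n - 2*z)*(n + z)*(n + 2*z)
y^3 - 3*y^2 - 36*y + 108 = (y - 6)*(y - 3)*(y + 6)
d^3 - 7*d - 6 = (d - 3)*(d + 1)*(d + 2)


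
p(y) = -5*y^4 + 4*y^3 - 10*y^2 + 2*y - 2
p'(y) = -20*y^3 + 12*y^2 - 20*y + 2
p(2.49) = -189.47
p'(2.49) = -282.16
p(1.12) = -14.55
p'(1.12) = -33.45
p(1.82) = -62.23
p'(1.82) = -115.22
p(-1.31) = -45.50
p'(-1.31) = 93.76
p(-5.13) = -4278.35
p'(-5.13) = 3120.52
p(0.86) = -7.87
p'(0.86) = -19.05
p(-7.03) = -14112.11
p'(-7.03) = 7684.23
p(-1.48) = -63.82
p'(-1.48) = 122.72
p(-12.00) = -112058.00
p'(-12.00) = 36530.00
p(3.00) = -383.00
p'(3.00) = -490.00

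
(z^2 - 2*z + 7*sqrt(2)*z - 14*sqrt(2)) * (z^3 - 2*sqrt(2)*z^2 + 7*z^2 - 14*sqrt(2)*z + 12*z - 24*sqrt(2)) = z^5 + 5*z^4 + 5*sqrt(2)*z^4 - 30*z^3 + 25*sqrt(2)*z^3 - 164*z^2 - 10*sqrt(2)*z^2 - 120*sqrt(2)*z + 56*z + 672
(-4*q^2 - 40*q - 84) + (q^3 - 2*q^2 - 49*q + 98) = q^3 - 6*q^2 - 89*q + 14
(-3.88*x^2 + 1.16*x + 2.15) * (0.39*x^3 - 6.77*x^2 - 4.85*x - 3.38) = -1.5132*x^5 + 26.72*x^4 + 11.8033*x^3 - 7.0671*x^2 - 14.3483*x - 7.267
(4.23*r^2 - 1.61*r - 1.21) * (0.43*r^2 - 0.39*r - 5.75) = 1.8189*r^4 - 2.342*r^3 - 24.2149*r^2 + 9.7294*r + 6.9575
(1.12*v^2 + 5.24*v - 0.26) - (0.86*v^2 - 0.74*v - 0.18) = 0.26*v^2 + 5.98*v - 0.08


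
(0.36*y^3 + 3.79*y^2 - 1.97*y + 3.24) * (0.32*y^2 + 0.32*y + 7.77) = 0.1152*y^5 + 1.328*y^4 + 3.3796*y^3 + 29.8547*y^2 - 14.2701*y + 25.1748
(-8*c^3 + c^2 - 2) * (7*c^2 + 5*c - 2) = -56*c^5 - 33*c^4 + 21*c^3 - 16*c^2 - 10*c + 4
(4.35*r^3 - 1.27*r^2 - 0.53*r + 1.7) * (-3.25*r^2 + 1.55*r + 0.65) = -14.1375*r^5 + 10.87*r^4 + 2.5815*r^3 - 7.172*r^2 + 2.2905*r + 1.105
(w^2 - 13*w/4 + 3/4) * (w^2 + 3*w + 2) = w^4 - w^3/4 - 7*w^2 - 17*w/4 + 3/2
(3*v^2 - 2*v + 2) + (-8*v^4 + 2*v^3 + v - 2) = -8*v^4 + 2*v^3 + 3*v^2 - v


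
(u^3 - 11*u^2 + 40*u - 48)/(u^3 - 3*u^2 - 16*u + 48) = (u - 4)/(u + 4)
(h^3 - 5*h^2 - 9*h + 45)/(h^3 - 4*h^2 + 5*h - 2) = (h^3 - 5*h^2 - 9*h + 45)/(h^3 - 4*h^2 + 5*h - 2)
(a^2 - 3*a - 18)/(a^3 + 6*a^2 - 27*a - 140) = (a^2 - 3*a - 18)/(a^3 + 6*a^2 - 27*a - 140)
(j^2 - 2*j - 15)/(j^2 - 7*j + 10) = (j + 3)/(j - 2)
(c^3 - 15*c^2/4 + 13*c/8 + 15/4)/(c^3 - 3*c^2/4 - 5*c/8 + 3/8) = (2*c^2 - 9*c + 10)/(2*c^2 - 3*c + 1)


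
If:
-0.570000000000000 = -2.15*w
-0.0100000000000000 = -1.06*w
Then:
No Solution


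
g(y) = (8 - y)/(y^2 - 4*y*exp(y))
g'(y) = (8 - y)*(4*y*exp(y) - 2*y + 4*exp(y))/(y^2 - 4*y*exp(y))^2 - 1/(y^2 - 4*y*exp(y))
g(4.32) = -0.00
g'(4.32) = 0.00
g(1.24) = -0.43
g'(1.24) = 0.86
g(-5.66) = 0.43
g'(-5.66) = 0.12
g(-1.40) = 2.81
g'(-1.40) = 1.73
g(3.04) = -0.02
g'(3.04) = 0.03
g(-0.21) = 11.32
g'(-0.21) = 45.19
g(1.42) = -0.31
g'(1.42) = 0.58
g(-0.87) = 4.00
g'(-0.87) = 3.09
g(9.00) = 0.00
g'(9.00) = 0.00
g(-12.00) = 0.14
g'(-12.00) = 0.02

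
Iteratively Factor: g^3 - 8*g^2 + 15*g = (g - 3)*(g^2 - 5*g) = g*(g - 3)*(g - 5)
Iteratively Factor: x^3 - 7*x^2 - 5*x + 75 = (x + 3)*(x^2 - 10*x + 25) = (x - 5)*(x + 3)*(x - 5)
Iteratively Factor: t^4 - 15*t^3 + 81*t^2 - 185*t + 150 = (t - 2)*(t^3 - 13*t^2 + 55*t - 75) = (t - 5)*(t - 2)*(t^2 - 8*t + 15) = (t - 5)^2*(t - 2)*(t - 3)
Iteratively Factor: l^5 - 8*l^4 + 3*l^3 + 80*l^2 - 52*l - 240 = (l - 5)*(l^4 - 3*l^3 - 12*l^2 + 20*l + 48) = (l - 5)*(l - 4)*(l^3 + l^2 - 8*l - 12) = (l - 5)*(l - 4)*(l + 2)*(l^2 - l - 6) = (l - 5)*(l - 4)*(l + 2)^2*(l - 3)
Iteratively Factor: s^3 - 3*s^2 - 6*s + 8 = (s + 2)*(s^2 - 5*s + 4) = (s - 1)*(s + 2)*(s - 4)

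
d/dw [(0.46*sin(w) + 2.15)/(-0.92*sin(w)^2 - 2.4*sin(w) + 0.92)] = (0.4232*sin(w)^2 + 3.956*sin(w) + 5.5832)*cos(w)/(0.8464*sin(w)^4 + 4.416*sin(w)^3 + 4.0672*sin(w)^2 - 4.416*sin(w) + 0.8464)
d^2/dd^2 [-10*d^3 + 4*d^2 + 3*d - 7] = 8 - 60*d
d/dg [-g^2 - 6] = -2*g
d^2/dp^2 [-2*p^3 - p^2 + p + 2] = -12*p - 2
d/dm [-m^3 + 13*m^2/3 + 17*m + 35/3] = -3*m^2 + 26*m/3 + 17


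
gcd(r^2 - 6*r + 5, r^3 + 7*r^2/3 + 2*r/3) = 1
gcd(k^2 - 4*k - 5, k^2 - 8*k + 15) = k - 5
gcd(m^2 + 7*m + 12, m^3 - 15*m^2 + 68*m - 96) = 1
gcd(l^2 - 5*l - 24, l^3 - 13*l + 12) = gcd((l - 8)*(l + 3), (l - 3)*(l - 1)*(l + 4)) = 1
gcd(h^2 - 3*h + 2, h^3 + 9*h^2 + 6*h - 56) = h - 2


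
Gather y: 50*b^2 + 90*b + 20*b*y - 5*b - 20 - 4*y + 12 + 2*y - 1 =50*b^2 + 85*b + y*(20*b - 2) - 9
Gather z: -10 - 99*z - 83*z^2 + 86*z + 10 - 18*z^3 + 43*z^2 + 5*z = -18*z^3 - 40*z^2 - 8*z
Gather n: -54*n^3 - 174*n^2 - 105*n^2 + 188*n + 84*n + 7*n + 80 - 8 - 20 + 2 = -54*n^3 - 279*n^2 + 279*n + 54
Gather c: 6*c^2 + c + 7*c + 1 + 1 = 6*c^2 + 8*c + 2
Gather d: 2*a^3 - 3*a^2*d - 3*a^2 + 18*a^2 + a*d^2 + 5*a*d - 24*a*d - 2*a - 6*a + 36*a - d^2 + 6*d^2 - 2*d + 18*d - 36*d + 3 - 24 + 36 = 2*a^3 + 15*a^2 + 28*a + d^2*(a + 5) + d*(-3*a^2 - 19*a - 20) + 15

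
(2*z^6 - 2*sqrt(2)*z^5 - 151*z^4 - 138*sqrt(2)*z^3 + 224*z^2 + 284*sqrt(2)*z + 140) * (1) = 2*z^6 - 2*sqrt(2)*z^5 - 151*z^4 - 138*sqrt(2)*z^3 + 224*z^2 + 284*sqrt(2)*z + 140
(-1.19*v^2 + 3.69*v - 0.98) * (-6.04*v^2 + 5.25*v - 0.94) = 7.1876*v^4 - 28.5351*v^3 + 26.4103*v^2 - 8.6136*v + 0.9212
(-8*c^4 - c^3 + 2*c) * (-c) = 8*c^5 + c^4 - 2*c^2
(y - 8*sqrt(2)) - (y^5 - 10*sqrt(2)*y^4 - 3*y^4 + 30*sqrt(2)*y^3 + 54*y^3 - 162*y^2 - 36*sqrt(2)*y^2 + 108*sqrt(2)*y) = -y^5 + 3*y^4 + 10*sqrt(2)*y^4 - 54*y^3 - 30*sqrt(2)*y^3 + 36*sqrt(2)*y^2 + 162*y^2 - 108*sqrt(2)*y + y - 8*sqrt(2)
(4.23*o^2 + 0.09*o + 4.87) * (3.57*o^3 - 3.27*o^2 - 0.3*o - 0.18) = 15.1011*o^5 - 13.5108*o^4 + 15.8226*o^3 - 16.7133*o^2 - 1.4772*o - 0.8766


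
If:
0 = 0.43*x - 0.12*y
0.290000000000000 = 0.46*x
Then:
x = 0.63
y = 2.26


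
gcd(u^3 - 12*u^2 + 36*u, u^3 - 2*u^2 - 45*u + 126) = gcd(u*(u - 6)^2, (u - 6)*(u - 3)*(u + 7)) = u - 6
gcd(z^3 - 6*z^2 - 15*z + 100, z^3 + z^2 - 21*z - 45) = z - 5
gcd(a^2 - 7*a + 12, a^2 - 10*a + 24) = a - 4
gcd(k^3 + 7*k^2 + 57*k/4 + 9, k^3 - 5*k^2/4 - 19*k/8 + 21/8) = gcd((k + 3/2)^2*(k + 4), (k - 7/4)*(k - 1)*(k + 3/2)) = k + 3/2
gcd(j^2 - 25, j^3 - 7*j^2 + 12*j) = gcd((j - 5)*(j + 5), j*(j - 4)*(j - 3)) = 1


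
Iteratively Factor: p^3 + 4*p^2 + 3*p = (p)*(p^2 + 4*p + 3) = p*(p + 3)*(p + 1)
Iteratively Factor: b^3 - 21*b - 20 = (b - 5)*(b^2 + 5*b + 4) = (b - 5)*(b + 1)*(b + 4)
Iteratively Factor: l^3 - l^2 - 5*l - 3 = (l + 1)*(l^2 - 2*l - 3) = (l + 1)^2*(l - 3)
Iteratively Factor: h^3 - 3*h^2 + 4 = (h - 2)*(h^2 - h - 2) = (h - 2)*(h + 1)*(h - 2)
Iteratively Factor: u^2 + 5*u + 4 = (u + 4)*(u + 1)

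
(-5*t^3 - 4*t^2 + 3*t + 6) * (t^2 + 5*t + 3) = -5*t^5 - 29*t^4 - 32*t^3 + 9*t^2 + 39*t + 18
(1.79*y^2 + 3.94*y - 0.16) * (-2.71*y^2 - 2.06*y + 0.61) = -4.8509*y^4 - 14.3648*y^3 - 6.5909*y^2 + 2.733*y - 0.0976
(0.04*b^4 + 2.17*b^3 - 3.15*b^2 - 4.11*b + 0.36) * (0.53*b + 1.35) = 0.0212*b^5 + 1.2041*b^4 + 1.26*b^3 - 6.4308*b^2 - 5.3577*b + 0.486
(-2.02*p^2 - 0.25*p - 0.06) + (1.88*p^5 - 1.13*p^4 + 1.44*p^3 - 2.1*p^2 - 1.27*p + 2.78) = 1.88*p^5 - 1.13*p^4 + 1.44*p^3 - 4.12*p^2 - 1.52*p + 2.72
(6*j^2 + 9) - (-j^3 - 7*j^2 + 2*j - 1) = j^3 + 13*j^2 - 2*j + 10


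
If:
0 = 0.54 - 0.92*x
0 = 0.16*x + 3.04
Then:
No Solution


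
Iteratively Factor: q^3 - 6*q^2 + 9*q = (q - 3)*(q^2 - 3*q) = (q - 3)^2*(q)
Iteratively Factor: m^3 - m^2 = (m - 1)*(m^2) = m*(m - 1)*(m)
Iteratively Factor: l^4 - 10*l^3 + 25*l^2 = (l - 5)*(l^3 - 5*l^2) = (l - 5)^2*(l^2) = l*(l - 5)^2*(l)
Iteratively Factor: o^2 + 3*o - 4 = (o + 4)*(o - 1)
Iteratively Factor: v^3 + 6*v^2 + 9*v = (v)*(v^2 + 6*v + 9) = v*(v + 3)*(v + 3)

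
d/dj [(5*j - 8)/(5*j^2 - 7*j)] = (-25*j^2 + 80*j - 56)/(j^2*(25*j^2 - 70*j + 49))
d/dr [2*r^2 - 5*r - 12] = 4*r - 5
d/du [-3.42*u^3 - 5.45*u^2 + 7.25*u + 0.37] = -10.26*u^2 - 10.9*u + 7.25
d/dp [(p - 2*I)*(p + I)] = 2*p - I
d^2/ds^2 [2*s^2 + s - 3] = 4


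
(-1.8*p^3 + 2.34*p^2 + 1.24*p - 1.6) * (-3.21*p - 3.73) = 5.778*p^4 - 0.797399999999999*p^3 - 12.7086*p^2 + 0.510800000000001*p + 5.968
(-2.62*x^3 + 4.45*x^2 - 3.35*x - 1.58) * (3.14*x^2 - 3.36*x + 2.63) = -8.2268*x^5 + 22.7762*x^4 - 32.3616*x^3 + 17.9983*x^2 - 3.5017*x - 4.1554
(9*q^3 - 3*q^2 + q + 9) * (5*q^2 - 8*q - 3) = 45*q^5 - 87*q^4 + 2*q^3 + 46*q^2 - 75*q - 27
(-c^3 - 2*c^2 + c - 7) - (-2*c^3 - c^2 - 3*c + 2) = c^3 - c^2 + 4*c - 9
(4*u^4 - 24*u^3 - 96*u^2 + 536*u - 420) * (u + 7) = 4*u^5 + 4*u^4 - 264*u^3 - 136*u^2 + 3332*u - 2940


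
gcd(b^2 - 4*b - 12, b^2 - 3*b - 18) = b - 6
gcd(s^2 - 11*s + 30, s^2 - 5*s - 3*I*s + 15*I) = s - 5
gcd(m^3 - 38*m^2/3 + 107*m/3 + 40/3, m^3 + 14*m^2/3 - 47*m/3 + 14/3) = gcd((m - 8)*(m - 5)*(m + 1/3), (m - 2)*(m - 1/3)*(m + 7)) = 1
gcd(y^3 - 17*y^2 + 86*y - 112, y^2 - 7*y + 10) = y - 2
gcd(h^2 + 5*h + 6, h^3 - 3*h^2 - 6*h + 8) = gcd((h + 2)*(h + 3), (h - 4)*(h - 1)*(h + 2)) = h + 2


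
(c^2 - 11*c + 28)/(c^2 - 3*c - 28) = (c - 4)/(c + 4)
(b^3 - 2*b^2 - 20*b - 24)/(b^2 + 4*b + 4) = b - 6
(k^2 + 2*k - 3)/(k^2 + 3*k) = (k - 1)/k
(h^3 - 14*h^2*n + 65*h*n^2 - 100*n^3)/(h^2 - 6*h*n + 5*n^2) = (h^2 - 9*h*n + 20*n^2)/(h - n)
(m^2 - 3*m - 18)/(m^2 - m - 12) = (m - 6)/(m - 4)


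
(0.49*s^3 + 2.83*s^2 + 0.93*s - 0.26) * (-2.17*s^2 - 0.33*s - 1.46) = -1.0633*s^5 - 6.3028*s^4 - 3.6674*s^3 - 3.8745*s^2 - 1.272*s + 0.3796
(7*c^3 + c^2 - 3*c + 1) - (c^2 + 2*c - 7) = 7*c^3 - 5*c + 8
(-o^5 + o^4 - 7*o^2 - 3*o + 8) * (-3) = 3*o^5 - 3*o^4 + 21*o^2 + 9*o - 24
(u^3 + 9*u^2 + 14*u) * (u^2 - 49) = u^5 + 9*u^4 - 35*u^3 - 441*u^2 - 686*u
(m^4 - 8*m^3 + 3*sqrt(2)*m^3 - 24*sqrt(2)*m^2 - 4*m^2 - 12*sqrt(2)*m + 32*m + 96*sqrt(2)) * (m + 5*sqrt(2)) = m^5 - 8*m^4 + 8*sqrt(2)*m^4 - 64*sqrt(2)*m^3 + 26*m^3 - 208*m^2 - 32*sqrt(2)*m^2 - 120*m + 256*sqrt(2)*m + 960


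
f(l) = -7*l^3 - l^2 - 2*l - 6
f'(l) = -21*l^2 - 2*l - 2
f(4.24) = -566.03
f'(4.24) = -388.01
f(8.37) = -4197.43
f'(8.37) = -1489.93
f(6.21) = -1733.37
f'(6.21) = -824.27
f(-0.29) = -5.33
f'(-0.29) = -3.19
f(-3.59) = 312.17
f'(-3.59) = -265.47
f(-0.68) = -2.90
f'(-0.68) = -10.35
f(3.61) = -355.57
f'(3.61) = -282.89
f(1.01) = -16.25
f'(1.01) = -25.44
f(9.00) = -5208.00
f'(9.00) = -1721.00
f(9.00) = -5208.00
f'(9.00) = -1721.00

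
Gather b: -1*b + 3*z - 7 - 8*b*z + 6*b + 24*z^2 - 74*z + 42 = b*(5 - 8*z) + 24*z^2 - 71*z + 35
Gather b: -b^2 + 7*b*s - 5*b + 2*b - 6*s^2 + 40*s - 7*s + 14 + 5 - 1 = -b^2 + b*(7*s - 3) - 6*s^2 + 33*s + 18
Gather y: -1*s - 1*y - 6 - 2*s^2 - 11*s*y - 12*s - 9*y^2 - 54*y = -2*s^2 - 13*s - 9*y^2 + y*(-11*s - 55) - 6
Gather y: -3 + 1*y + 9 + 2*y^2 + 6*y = 2*y^2 + 7*y + 6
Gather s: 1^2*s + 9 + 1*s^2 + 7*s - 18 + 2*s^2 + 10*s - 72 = 3*s^2 + 18*s - 81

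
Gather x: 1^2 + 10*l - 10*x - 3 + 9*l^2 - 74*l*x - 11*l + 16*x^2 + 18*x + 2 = 9*l^2 - l + 16*x^2 + x*(8 - 74*l)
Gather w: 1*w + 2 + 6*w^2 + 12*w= 6*w^2 + 13*w + 2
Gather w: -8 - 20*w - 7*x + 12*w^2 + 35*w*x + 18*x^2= 12*w^2 + w*(35*x - 20) + 18*x^2 - 7*x - 8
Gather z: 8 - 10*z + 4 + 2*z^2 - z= 2*z^2 - 11*z + 12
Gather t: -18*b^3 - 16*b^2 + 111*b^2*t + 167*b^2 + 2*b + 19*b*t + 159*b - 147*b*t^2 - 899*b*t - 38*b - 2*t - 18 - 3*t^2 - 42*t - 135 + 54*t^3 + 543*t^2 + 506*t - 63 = -18*b^3 + 151*b^2 + 123*b + 54*t^3 + t^2*(540 - 147*b) + t*(111*b^2 - 880*b + 462) - 216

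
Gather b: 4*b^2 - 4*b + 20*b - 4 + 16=4*b^2 + 16*b + 12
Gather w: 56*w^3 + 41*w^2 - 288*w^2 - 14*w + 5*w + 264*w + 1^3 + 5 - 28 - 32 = 56*w^3 - 247*w^2 + 255*w - 54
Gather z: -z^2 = -z^2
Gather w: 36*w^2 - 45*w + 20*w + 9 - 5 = 36*w^2 - 25*w + 4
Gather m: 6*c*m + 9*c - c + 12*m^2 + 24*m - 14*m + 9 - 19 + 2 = 8*c + 12*m^2 + m*(6*c + 10) - 8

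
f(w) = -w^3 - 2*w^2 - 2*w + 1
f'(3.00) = -41.00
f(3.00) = -50.00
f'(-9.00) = -209.00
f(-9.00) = 586.00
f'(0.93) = -8.31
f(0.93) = -3.39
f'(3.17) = -44.83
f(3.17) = -57.29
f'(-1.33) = -1.99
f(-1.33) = 2.47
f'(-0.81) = -0.73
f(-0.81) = 1.84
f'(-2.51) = -10.86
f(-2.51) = 9.23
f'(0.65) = -5.87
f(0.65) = -1.42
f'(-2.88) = -15.36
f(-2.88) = 14.06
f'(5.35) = -109.27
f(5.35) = -220.08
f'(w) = -3*w^2 - 4*w - 2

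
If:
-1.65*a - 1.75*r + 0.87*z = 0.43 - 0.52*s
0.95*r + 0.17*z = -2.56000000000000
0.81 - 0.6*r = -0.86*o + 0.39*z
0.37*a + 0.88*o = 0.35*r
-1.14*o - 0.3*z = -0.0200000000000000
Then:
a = -0.40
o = -1.25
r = -3.55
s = -20.43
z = 4.80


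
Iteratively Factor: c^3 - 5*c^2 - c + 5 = (c - 1)*(c^2 - 4*c - 5) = (c - 1)*(c + 1)*(c - 5)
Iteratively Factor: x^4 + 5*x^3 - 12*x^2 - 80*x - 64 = (x - 4)*(x^3 + 9*x^2 + 24*x + 16) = (x - 4)*(x + 4)*(x^2 + 5*x + 4) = (x - 4)*(x + 1)*(x + 4)*(x + 4)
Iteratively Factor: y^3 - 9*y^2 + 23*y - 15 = (y - 5)*(y^2 - 4*y + 3) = (y - 5)*(y - 3)*(y - 1)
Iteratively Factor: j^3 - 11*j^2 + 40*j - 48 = (j - 4)*(j^2 - 7*j + 12) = (j - 4)^2*(j - 3)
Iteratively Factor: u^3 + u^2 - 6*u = (u - 2)*(u^2 + 3*u) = u*(u - 2)*(u + 3)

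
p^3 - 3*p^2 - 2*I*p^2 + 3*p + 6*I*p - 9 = (p - 3)*(p - 3*I)*(p + I)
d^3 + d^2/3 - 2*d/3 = d*(d - 2/3)*(d + 1)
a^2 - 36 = (a - 6)*(a + 6)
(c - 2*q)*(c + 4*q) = c^2 + 2*c*q - 8*q^2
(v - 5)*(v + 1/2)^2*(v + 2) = v^4 - 2*v^3 - 51*v^2/4 - 43*v/4 - 5/2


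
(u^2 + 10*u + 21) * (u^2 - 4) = u^4 + 10*u^3 + 17*u^2 - 40*u - 84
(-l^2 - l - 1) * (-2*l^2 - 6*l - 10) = 2*l^4 + 8*l^3 + 18*l^2 + 16*l + 10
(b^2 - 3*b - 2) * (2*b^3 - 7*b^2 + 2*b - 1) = 2*b^5 - 13*b^4 + 19*b^3 + 7*b^2 - b + 2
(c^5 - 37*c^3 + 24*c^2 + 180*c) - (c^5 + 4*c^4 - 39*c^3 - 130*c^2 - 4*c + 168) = -4*c^4 + 2*c^3 + 154*c^2 + 184*c - 168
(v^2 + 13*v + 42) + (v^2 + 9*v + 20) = 2*v^2 + 22*v + 62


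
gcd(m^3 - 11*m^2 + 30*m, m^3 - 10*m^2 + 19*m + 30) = m^2 - 11*m + 30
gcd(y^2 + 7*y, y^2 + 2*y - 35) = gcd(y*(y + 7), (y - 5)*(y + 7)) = y + 7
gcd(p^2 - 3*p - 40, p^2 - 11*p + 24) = p - 8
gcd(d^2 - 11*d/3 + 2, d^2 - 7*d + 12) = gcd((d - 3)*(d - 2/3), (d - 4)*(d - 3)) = d - 3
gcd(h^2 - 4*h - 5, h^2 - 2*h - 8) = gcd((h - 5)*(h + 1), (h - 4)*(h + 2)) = 1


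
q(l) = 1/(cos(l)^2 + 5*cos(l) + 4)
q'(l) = (2*sin(l)*cos(l) + 5*sin(l))/(cos(l)^2 + 5*cos(l) + 4)^2 = (2*cos(l) + 5)*sin(l)/(cos(l)^2 + 5*cos(l) + 4)^2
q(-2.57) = 1.99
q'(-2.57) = -7.12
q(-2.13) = 0.61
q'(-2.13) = -1.26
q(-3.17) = 826.07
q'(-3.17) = 58162.99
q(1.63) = 0.27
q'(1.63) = 0.35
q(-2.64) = 2.60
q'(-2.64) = -10.55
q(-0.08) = 0.10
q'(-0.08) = -0.01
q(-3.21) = 142.41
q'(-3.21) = 4165.15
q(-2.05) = 0.52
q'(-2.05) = -0.99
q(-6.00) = 0.10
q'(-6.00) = 0.02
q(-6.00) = 0.10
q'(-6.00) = 0.02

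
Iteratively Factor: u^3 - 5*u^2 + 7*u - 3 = (u - 1)*(u^2 - 4*u + 3) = (u - 1)^2*(u - 3)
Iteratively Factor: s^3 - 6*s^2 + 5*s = (s - 5)*(s^2 - s) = (s - 5)*(s - 1)*(s)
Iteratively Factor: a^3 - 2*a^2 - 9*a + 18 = (a + 3)*(a^2 - 5*a + 6) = (a - 2)*(a + 3)*(a - 3)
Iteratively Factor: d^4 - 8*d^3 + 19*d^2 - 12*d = (d - 1)*(d^3 - 7*d^2 + 12*d) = d*(d - 1)*(d^2 - 7*d + 12) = d*(d - 4)*(d - 1)*(d - 3)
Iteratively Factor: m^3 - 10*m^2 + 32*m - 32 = (m - 2)*(m^2 - 8*m + 16) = (m - 4)*(m - 2)*(m - 4)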